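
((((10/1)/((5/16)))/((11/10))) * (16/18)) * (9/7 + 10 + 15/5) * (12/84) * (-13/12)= -832000/14553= -57.17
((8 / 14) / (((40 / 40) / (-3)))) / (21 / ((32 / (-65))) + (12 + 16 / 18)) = 3456 / 60011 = 0.06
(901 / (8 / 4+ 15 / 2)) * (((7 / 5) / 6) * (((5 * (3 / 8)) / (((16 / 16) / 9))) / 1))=56763 / 152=373.44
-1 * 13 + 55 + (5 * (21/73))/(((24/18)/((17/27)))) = 37387/876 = 42.68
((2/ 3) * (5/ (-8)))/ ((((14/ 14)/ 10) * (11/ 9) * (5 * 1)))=-0.68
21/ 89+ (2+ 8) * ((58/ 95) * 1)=10723/ 1691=6.34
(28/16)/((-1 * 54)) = -7/216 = -0.03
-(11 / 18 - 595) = 10699 / 18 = 594.39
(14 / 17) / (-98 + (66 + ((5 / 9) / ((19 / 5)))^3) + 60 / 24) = -140005908 / 5014680383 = -0.03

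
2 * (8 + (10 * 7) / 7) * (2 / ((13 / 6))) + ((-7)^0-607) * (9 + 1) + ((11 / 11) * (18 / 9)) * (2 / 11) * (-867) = -906912 / 143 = -6342.04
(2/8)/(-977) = -1/3908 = -0.00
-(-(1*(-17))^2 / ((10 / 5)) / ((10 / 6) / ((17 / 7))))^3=3201872665419 / 343000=9334905.73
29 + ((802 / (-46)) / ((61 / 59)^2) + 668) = 58255470 / 85583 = 680.69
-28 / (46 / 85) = -1190 / 23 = -51.74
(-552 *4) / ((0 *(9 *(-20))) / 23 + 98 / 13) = -14352 / 49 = -292.90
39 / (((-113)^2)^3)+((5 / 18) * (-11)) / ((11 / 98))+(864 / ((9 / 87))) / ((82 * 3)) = 5169486201742538 / 768240196712721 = 6.73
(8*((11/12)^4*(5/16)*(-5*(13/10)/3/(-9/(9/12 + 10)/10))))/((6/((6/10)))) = 40921595/8957952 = 4.57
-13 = -13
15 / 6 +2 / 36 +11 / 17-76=-11138 / 153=-72.80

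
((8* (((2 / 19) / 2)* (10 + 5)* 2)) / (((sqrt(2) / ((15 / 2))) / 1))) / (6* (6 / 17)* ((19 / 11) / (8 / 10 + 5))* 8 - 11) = -4880700* sqrt(2) / 613567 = -11.25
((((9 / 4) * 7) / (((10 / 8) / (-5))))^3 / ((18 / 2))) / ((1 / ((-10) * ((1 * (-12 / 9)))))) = -370440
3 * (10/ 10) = 3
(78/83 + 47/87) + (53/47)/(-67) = 33270650/22738929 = 1.46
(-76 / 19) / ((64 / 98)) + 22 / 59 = -2715 / 472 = -5.75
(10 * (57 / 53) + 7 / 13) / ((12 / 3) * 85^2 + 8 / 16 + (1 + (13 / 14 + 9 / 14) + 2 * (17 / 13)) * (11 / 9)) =980406 / 2509518359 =0.00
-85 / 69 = -1.23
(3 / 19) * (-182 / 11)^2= 99372 / 2299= 43.22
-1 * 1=-1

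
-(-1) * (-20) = -20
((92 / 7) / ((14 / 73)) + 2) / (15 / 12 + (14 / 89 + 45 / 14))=15.26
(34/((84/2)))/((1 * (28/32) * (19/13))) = 1768/2793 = 0.63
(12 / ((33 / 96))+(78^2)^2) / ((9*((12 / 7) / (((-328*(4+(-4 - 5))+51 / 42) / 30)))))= 1443742775 / 11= 131249343.18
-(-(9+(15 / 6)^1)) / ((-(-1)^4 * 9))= -1.28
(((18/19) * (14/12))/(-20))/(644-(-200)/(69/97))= -0.00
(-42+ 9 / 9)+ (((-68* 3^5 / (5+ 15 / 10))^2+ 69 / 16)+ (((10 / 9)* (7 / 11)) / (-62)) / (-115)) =1233481401551935 / 190867248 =6462509.49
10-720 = -710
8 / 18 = 4 / 9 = 0.44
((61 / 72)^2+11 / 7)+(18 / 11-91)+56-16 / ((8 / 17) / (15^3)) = -45816931915 / 399168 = -114781.07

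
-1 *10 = -10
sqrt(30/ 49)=sqrt(30)/ 7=0.78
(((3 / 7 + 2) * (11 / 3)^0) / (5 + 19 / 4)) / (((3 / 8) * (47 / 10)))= 5440 / 38493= 0.14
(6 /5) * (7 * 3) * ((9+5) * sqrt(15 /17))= 1764 * sqrt(255) /85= 331.40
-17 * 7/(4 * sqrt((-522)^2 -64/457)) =-119 * sqrt(14226995417)/249050248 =-0.06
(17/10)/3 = 17/30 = 0.57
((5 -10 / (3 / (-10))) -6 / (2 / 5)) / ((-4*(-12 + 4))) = 35 / 48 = 0.73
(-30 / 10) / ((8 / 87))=-261 / 8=-32.62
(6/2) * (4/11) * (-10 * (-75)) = 9000/11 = 818.18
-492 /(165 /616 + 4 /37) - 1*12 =-25092 /19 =-1320.63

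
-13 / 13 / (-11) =0.09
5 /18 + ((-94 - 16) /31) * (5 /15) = -505 /558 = -0.91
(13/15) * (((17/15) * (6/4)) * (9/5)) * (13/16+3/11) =126633/44000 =2.88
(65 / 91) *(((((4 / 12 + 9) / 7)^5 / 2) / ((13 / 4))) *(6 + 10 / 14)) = 3.11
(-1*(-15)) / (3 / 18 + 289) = 18 / 347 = 0.05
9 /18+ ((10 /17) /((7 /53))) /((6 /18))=3299 /238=13.86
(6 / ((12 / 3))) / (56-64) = -3 / 16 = -0.19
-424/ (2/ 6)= -1272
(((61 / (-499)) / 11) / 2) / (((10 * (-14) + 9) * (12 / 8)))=0.00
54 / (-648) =-1 / 12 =-0.08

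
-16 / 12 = -4 / 3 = -1.33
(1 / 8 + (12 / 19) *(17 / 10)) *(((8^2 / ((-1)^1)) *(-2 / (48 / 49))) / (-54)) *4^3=-1428448 / 7695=-185.63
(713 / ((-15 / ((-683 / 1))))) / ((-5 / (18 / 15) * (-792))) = 486979 / 49500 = 9.84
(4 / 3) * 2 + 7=29 / 3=9.67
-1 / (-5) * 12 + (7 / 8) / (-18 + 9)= 829 / 360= 2.30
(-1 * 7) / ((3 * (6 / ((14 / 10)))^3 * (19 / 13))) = -0.02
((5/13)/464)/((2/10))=25/6032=0.00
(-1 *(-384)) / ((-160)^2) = 0.02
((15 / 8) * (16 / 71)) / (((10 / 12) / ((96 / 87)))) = 1152 / 2059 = 0.56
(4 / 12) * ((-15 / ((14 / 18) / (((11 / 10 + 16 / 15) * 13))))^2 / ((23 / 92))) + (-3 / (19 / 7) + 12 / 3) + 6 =366303106 / 931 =393451.24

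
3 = 3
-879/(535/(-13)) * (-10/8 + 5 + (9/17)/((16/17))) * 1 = 92.11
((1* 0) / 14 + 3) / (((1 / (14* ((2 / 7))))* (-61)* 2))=-6 / 61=-0.10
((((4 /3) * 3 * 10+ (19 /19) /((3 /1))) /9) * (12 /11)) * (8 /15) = 352 /135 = 2.61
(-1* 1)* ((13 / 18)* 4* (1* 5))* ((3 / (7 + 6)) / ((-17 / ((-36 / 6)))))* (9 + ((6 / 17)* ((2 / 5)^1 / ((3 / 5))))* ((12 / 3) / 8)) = -3100 / 289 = -10.73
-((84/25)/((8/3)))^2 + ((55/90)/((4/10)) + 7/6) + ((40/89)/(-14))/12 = 3869423/3504375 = 1.10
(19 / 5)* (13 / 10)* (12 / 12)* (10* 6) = 1482 / 5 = 296.40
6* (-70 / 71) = -420 / 71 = -5.92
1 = 1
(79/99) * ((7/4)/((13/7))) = 0.75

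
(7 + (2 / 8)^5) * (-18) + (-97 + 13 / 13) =-113673 / 512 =-222.02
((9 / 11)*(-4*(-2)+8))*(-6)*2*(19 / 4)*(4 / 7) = -32832 / 77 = -426.39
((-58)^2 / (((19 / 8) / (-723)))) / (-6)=3242896 / 19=170678.74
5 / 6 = 0.83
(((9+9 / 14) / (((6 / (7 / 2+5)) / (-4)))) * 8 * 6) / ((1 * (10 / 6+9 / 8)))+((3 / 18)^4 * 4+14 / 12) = -142589609 / 151956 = -938.36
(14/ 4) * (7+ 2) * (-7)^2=3087/ 2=1543.50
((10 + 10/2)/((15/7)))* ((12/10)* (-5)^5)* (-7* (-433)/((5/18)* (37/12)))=-92896054.05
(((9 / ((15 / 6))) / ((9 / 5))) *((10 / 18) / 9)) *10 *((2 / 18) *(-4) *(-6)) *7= 23.05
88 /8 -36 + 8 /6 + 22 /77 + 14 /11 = -5107 /231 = -22.11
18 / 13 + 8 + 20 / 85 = 2126 / 221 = 9.62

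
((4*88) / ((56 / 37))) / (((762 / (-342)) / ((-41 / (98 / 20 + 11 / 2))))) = 4755795 / 11557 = 411.51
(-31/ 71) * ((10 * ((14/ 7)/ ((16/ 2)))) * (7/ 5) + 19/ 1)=-1395/ 142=-9.82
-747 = -747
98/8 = 49/4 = 12.25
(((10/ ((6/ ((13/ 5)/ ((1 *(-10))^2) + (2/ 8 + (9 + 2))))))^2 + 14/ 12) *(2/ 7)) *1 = 7973011/ 78750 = 101.24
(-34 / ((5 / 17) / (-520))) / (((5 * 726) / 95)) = 571064 / 363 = 1573.18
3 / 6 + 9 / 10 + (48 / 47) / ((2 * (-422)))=69359 / 49585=1.40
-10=-10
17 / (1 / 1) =17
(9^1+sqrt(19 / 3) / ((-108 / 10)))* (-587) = -5283+2935* sqrt(57) / 162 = -5146.22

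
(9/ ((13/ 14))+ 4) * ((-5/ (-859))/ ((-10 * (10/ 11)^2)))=-10769/ 1116700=-0.01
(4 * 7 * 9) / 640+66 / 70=1497 / 1120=1.34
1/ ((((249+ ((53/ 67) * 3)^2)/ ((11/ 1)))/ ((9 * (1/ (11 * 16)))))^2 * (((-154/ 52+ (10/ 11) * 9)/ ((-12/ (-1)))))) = 77803478181/ 6935721619732096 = 0.00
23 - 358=-335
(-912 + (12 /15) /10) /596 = -11399 /7450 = -1.53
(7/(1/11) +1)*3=234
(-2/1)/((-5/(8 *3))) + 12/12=53/5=10.60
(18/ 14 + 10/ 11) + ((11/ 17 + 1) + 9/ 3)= 8956/ 1309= 6.84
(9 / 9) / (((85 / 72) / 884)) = 748.80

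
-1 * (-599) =599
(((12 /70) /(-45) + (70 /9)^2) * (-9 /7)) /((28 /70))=-428723 /2205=-194.43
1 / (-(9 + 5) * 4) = -1 / 56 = -0.02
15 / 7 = 2.14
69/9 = 23/3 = 7.67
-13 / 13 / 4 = -1 / 4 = -0.25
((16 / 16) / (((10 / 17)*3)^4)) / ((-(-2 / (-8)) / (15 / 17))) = -0.36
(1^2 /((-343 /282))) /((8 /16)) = -564 /343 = -1.64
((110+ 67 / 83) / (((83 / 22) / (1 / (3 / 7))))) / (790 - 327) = 1416338 / 9568821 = 0.15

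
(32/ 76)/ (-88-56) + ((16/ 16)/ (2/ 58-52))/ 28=-26057/ 7215516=-0.00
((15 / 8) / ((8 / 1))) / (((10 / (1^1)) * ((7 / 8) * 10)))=0.00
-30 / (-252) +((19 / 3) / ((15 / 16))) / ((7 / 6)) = 1241 / 210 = 5.91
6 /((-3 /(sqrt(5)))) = -2*sqrt(5) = -4.47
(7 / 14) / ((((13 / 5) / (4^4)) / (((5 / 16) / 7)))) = 200 / 91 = 2.20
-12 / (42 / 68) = -136 / 7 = -19.43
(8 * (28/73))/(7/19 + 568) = 0.01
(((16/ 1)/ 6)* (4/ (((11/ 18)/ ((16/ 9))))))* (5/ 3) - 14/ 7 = 4922/ 99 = 49.72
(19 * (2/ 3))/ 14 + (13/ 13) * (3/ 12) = 97/ 84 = 1.15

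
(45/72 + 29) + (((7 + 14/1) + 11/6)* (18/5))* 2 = 7761/40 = 194.02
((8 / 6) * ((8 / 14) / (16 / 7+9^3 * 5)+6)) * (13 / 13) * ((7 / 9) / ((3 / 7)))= 30025240 / 2068011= 14.52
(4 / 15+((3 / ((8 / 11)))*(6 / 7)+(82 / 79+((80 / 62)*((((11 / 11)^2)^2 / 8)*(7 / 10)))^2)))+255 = 259.85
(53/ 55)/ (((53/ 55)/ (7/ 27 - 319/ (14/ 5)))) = -113.67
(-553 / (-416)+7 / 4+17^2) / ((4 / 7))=511.14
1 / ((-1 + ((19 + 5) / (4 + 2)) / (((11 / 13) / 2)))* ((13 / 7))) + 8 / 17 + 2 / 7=117973 / 143871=0.82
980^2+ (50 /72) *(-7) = 34574225 /36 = 960395.14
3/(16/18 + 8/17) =459/208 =2.21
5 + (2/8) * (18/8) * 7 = 143/16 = 8.94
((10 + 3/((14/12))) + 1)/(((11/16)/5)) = 98.70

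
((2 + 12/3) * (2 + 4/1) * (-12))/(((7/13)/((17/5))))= -95472/35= -2727.77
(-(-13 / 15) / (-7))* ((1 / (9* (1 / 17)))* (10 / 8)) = -221 / 756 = -0.29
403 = 403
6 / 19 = 0.32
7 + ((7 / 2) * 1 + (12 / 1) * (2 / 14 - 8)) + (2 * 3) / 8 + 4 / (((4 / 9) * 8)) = -4587 / 56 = -81.91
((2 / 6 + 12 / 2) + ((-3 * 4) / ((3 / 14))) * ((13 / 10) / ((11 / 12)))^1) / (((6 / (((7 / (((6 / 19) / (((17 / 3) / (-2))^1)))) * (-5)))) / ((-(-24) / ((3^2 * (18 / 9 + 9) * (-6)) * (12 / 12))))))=27265399 / 176418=154.55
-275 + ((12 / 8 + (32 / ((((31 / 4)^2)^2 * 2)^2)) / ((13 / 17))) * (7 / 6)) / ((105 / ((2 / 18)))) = -4939485180571265509 / 17961885248507460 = -275.00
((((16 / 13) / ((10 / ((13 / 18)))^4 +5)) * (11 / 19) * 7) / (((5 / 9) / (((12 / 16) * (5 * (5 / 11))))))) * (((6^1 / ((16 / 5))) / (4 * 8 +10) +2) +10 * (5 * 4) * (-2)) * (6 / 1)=-0.99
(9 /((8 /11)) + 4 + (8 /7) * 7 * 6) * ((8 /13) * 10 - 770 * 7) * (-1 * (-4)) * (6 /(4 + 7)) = -108134550 /143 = -756185.66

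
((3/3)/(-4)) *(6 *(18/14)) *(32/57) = -144/133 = -1.08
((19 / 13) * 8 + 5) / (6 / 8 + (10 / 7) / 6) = 18228 / 1079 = 16.89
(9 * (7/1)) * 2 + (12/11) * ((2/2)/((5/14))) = 7098/55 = 129.05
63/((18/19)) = 133/2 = 66.50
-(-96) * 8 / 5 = 768 / 5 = 153.60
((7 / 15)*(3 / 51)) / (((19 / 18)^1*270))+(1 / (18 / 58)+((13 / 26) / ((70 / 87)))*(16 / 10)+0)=2145092 / 508725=4.22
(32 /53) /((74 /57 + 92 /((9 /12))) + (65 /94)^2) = 16116864 /3321828053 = 0.00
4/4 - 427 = -426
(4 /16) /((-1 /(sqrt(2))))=-sqrt(2) /4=-0.35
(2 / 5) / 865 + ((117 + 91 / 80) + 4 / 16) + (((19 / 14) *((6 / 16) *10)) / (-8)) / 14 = 3210206599 / 27126400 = 118.34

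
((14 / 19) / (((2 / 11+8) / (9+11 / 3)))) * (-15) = -154 / 9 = -17.11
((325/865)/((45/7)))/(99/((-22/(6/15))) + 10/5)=455/1557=0.29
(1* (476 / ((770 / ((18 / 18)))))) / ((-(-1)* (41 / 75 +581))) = 255 / 239888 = 0.00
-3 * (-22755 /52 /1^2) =68265 /52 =1312.79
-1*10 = -10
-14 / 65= -0.22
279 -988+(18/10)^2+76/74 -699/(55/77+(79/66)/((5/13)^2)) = -784.11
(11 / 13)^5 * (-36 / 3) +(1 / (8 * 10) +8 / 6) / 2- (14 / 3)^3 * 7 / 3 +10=-1114776383507 / 4811957280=-231.67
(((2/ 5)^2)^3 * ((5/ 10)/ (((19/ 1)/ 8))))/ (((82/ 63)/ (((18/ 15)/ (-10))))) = -0.00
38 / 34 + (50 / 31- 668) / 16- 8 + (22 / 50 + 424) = 39620751 / 105400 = 375.91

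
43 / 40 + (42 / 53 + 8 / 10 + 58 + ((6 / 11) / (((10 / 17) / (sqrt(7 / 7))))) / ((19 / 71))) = 28415839 / 443080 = 64.13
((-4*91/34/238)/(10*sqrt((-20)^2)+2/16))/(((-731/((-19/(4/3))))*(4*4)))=-741/2705805272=-0.00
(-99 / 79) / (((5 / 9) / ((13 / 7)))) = -11583 / 2765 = -4.19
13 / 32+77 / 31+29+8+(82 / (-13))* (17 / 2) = -177001 / 12896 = -13.73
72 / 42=12 / 7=1.71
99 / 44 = 9 / 4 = 2.25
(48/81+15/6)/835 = 1/270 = 0.00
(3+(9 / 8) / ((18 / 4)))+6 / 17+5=585 / 68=8.60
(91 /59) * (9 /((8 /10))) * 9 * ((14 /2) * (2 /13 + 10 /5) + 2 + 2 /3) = 163485 /59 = 2770.93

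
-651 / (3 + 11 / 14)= -9114 / 53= -171.96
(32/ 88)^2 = 16/ 121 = 0.13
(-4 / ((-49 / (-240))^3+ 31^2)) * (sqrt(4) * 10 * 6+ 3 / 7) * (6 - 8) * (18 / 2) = 839061504000 / 92994871543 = 9.02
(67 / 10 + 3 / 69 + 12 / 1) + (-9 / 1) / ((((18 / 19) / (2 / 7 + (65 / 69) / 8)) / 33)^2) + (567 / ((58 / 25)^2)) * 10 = -177170566193501 / 251130942720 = -705.49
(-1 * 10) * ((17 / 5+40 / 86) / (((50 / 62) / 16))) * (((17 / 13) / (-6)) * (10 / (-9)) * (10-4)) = -9342656 / 8385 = -1114.21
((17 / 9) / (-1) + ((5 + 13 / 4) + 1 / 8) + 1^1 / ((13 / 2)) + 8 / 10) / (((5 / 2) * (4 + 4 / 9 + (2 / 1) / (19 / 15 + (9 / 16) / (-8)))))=79979243 / 164372000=0.49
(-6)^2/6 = 6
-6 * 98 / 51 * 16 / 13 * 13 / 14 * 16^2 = -3373.18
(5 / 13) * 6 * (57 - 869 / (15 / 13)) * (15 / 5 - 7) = 83536 / 13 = 6425.85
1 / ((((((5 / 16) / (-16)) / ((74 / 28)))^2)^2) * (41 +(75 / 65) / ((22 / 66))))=3270093207240704 / 433680625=7540325.80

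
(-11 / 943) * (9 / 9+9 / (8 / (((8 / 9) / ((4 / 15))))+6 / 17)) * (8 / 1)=-4884 / 12259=-0.40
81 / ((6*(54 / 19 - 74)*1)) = -513 / 2704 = -0.19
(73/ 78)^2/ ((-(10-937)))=0.00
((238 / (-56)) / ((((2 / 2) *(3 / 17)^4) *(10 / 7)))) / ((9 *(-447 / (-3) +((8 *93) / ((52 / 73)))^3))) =-21835980803 / 72995315405869800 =-0.00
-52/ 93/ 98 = -26/ 4557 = -0.01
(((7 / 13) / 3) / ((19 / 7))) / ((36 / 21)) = 343 / 8892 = 0.04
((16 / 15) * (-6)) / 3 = -2.13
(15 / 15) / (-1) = -1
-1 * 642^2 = -412164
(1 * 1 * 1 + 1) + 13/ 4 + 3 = 33/ 4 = 8.25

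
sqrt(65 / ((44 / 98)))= 7*sqrt(1430) / 22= 12.03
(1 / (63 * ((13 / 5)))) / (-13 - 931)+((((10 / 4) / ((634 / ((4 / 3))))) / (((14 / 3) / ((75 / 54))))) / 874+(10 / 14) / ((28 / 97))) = 2.47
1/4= 0.25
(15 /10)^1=3 /2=1.50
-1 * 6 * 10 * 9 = -540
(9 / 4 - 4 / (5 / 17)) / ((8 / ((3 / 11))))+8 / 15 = 773 / 5280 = 0.15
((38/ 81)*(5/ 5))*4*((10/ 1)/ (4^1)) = 380/ 81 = 4.69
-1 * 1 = -1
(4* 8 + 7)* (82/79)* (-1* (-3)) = 9594/79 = 121.44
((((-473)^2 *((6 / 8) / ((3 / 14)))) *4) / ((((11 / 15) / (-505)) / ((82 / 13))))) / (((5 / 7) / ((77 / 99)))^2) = -5662197559172 / 351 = -16131616977.70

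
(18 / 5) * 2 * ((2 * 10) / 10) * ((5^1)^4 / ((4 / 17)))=38250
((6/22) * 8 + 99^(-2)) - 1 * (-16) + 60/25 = 1008617/49005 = 20.58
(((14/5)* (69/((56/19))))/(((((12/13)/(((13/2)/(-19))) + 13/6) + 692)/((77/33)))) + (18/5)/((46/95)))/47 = 1234635789/7579420690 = 0.16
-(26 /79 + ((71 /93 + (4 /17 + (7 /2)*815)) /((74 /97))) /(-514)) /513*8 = 66014417237 /609271935183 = 0.11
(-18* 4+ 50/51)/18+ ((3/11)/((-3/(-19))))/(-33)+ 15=611047/55539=11.00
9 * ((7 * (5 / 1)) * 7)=2205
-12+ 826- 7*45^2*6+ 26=-84210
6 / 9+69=209 / 3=69.67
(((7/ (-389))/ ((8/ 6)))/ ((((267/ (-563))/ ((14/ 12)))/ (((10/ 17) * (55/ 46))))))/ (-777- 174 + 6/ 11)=-16690135/ 679331323224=-0.00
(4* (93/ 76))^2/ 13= 8649/ 4693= 1.84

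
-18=-18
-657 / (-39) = 219 / 13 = 16.85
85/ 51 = 5/ 3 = 1.67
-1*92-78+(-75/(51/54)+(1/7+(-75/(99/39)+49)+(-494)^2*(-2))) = -639187075/1309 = -488301.81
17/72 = 0.24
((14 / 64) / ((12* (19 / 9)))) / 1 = 21 / 2432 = 0.01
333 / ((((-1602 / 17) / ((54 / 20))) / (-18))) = 152847 / 890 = 171.74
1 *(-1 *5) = -5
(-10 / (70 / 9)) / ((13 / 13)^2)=-9 / 7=-1.29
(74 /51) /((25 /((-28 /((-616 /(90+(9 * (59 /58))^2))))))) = 7211559 /15726700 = 0.46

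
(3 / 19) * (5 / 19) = 15 / 361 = 0.04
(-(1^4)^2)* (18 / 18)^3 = -1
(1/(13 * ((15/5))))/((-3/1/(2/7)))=-2/819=-0.00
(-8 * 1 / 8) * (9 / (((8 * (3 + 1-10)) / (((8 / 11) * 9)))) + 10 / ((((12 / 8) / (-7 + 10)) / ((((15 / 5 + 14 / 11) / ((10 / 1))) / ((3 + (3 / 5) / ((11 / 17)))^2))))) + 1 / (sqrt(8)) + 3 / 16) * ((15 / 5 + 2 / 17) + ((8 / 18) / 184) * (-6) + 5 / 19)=9351040975 / 5719022496-75025 * sqrt(2) / 89148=0.44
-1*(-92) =92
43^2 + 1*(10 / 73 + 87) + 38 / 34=2404133 / 1241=1937.25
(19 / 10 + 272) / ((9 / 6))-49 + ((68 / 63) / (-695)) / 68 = 1169935 / 8757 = 133.60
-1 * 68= -68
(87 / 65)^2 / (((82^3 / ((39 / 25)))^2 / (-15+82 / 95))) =-91486503 / 451259902895000000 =-0.00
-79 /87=-0.91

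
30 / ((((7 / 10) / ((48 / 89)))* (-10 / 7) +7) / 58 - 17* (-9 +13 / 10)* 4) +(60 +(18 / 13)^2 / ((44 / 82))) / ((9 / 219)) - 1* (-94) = 22238207859876 / 13551639673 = 1641.00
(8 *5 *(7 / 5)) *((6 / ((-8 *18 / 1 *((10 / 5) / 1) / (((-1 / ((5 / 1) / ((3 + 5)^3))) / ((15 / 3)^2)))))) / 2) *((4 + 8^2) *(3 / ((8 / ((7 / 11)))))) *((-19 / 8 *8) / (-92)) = 253232 / 31625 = 8.01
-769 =-769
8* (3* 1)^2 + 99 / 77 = 513 / 7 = 73.29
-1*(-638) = 638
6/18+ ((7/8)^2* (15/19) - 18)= -62243/3648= -17.06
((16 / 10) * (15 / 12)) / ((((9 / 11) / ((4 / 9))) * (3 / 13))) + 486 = 119242 / 243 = 490.71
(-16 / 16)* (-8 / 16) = 1 / 2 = 0.50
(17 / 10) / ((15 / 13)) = 221 / 150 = 1.47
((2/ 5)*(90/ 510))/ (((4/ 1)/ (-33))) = -99/ 170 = -0.58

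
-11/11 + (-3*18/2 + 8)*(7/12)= -145/12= -12.08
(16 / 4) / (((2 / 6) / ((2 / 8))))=3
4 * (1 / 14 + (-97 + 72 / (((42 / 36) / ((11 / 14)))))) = -9494 / 49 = -193.76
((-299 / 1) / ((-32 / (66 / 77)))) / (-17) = -897 / 1904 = -0.47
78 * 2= 156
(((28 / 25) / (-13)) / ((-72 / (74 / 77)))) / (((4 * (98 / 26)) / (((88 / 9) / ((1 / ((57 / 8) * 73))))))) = 51319 / 132300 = 0.39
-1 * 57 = -57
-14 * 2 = -28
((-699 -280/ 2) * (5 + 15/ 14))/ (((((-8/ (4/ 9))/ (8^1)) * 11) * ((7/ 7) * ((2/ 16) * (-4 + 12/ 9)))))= -142630/ 231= -617.45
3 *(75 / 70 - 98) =-4071 / 14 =-290.79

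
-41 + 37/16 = -619/16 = -38.69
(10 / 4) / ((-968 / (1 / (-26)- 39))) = 5075 / 50336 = 0.10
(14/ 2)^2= 49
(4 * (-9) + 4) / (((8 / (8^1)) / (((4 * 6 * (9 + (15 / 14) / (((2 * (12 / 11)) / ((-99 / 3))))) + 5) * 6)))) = 225696 / 7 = 32242.29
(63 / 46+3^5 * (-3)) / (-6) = 11157 / 92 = 121.27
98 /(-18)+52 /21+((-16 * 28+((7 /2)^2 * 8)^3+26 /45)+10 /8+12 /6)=395112841 /420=940744.86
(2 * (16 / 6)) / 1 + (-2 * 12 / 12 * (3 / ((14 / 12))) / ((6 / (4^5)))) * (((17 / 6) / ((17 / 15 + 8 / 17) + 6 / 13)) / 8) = -20873456 / 143787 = -145.17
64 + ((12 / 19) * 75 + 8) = 2268 / 19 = 119.37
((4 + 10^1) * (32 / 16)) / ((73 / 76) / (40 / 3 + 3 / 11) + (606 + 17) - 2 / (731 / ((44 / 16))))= 698450032 / 15542086509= 0.04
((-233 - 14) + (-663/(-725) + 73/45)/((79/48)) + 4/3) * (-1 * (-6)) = -83893686/57275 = -1464.75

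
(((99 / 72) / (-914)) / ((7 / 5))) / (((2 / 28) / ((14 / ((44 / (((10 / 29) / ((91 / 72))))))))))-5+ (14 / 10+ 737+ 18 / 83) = 52453464964 / 71499935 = 733.62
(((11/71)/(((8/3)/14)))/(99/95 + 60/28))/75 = 10241/3007560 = 0.00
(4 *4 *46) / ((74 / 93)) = 34224 / 37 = 924.97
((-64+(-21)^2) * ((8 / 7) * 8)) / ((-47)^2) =24128 / 15463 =1.56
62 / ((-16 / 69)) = -2139 / 8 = -267.38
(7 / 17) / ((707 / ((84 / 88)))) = 0.00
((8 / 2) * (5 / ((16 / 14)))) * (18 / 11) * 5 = 1575 / 11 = 143.18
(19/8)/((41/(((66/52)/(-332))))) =-627/2831296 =-0.00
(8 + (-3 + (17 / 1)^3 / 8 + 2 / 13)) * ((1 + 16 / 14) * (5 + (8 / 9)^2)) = 21575675 / 2808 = 7683.64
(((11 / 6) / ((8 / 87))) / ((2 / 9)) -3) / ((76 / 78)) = 108225 / 1216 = 89.00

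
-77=-77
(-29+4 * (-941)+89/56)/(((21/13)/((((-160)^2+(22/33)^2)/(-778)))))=17665247483/228732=77231.20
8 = 8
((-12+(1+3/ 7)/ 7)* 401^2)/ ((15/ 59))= -5483635702/ 735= -7460728.85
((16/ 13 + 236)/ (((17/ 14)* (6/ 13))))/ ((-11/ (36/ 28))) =-9252/ 187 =-49.48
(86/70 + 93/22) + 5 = 8051/770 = 10.46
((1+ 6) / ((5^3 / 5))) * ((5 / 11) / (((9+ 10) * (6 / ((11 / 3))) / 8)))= 28 / 855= 0.03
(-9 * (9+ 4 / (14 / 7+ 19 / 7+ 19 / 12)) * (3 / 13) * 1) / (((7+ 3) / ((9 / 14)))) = -1.29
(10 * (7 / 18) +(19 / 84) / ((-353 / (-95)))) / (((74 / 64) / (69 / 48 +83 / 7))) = 523167595 / 11519802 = 45.41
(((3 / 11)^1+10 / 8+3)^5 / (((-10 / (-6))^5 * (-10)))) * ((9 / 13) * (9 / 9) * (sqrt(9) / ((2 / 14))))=-14332879835081073 / 66997216000000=-213.93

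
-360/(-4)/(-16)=-45/8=-5.62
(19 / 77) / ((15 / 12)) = 76 / 385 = 0.20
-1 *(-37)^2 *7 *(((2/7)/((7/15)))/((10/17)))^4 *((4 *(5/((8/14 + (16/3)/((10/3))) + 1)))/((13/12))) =-100124974800/1529437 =-65465.25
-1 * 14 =-14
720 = 720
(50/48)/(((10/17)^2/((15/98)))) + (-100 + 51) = -152219/3136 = -48.54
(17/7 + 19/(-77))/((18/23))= 92/33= 2.79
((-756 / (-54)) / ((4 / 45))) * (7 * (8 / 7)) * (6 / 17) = 7560 / 17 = 444.71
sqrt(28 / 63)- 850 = -849.33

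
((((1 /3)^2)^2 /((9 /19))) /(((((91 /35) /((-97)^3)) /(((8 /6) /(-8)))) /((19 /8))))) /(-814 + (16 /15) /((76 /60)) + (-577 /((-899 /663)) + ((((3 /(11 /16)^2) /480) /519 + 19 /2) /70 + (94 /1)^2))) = 103080193198514060375 /240477759134505444708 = 0.43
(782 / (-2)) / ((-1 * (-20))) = -391 / 20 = -19.55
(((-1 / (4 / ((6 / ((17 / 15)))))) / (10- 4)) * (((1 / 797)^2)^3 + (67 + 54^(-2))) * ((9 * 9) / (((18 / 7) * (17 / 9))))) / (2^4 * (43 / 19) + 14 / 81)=-899083200923696268040075515 / 132720876888462693229104448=-6.77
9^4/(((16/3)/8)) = 19683/2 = 9841.50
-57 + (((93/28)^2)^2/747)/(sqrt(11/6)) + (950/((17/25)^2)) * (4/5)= 8311689 * sqrt(66)/561180928 + 458527/289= 1586.72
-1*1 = -1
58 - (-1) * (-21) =37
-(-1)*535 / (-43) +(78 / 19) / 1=-6811 / 817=-8.34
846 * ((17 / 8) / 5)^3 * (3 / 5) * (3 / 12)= 6234597 / 640000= 9.74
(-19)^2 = 361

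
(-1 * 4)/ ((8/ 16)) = -8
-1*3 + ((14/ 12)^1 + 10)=8.17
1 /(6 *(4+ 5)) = 1 /54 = 0.02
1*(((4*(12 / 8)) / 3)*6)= 12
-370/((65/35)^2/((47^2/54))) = -20024585/4563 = -4388.47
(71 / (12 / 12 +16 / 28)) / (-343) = -71 / 539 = -0.13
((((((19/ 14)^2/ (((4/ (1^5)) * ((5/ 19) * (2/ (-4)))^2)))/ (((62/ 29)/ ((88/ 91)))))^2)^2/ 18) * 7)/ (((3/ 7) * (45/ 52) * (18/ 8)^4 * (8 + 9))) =1529291618948921388539078794445312/ 30339785369079622468492154296875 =50.41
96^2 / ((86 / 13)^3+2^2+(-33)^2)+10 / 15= 7.33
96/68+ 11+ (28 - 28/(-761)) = 523283/12937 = 40.45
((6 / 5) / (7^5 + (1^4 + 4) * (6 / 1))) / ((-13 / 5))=-6 / 218881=-0.00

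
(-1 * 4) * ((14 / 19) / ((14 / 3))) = -12 / 19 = -0.63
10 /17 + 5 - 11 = -92 /17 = -5.41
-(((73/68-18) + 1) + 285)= -18297/68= -269.07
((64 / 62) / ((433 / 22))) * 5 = 3520 / 13423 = 0.26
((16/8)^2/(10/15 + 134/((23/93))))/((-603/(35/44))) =-805/82762152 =-0.00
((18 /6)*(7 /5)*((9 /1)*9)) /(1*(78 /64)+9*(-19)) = -18144 /9055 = -2.00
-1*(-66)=66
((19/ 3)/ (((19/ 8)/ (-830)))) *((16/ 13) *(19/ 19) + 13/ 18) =-1517240/ 351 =-4322.62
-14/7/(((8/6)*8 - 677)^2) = -0.00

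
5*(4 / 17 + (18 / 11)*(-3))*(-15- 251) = 1162420 / 187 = 6216.15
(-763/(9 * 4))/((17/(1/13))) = -763/7956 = -0.10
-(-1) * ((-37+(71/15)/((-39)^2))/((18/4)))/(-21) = 1688168/4312035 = 0.39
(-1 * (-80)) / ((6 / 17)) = 680 / 3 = 226.67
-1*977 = -977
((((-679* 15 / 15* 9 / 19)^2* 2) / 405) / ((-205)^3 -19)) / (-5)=461041 / 38875837300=0.00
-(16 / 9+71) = -655 / 9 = -72.78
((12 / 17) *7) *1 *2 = 168 / 17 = 9.88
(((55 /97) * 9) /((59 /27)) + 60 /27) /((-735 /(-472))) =53656 /18333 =2.93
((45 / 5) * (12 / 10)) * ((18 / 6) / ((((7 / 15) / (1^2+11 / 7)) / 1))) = 8748 / 49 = 178.53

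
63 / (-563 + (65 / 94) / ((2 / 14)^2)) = -1974 / 16579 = -0.12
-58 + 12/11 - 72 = -1418/11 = -128.91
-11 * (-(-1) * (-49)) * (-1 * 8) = -4312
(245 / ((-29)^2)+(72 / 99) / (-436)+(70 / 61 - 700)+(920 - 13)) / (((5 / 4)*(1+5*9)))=25641901352 / 7073638385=3.62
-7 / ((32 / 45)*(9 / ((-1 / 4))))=35 / 128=0.27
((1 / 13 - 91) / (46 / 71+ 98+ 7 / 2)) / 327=-55948 / 20553585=-0.00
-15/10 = -3/2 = -1.50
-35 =-35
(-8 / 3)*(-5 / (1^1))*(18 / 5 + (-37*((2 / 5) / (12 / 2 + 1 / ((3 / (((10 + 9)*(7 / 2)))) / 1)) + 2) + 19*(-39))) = -5488616 / 507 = -10825.67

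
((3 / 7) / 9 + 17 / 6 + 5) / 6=1.31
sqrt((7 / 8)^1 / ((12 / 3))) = 0.47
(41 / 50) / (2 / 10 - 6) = -41 / 290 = -0.14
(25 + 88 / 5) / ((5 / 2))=17.04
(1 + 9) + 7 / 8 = 87 / 8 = 10.88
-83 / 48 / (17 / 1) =-0.10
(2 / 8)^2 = 1 / 16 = 0.06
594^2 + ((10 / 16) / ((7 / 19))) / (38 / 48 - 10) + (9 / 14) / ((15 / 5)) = 1091674677 / 3094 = 352836.03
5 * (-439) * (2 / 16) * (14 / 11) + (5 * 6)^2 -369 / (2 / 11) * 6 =-511553 / 44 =-11626.20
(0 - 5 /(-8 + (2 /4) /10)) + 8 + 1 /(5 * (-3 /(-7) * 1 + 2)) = 117733 /13515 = 8.71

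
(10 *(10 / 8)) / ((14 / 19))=475 / 28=16.96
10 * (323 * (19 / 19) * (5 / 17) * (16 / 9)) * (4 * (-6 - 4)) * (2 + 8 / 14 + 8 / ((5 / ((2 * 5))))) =-1254603.17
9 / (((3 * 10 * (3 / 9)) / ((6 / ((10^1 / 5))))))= 27 / 10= 2.70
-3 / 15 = -1 / 5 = -0.20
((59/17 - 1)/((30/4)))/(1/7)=196/85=2.31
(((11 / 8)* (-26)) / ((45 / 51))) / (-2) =2431 / 120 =20.26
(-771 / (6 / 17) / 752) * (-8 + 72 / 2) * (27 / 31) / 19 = -825741 / 221464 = -3.73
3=3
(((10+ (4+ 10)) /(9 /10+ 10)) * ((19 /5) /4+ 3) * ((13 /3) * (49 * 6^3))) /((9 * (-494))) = -185808 /2071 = -89.72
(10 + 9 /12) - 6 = 19 /4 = 4.75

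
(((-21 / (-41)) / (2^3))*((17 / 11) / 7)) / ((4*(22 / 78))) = 1989 / 158752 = 0.01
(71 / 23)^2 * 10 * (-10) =-504100 / 529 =-952.93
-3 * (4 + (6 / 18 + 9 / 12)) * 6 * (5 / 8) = -915 / 16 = -57.19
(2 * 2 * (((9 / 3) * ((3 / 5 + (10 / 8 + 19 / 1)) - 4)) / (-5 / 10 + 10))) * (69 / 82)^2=4813371 / 319390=15.07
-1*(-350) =350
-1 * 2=-2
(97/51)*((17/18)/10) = 97/540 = 0.18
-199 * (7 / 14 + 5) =-2189 / 2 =-1094.50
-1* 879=-879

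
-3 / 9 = -1 / 3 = -0.33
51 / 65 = 0.78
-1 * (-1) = 1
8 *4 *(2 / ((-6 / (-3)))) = 32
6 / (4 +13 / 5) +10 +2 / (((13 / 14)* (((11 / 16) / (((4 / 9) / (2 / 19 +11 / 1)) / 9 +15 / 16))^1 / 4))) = 55511032 / 2444013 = 22.71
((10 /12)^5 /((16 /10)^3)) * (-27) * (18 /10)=-78125 /16384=-4.77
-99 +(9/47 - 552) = -30588/47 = -650.81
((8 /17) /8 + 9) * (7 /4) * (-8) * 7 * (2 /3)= -591.84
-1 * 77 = -77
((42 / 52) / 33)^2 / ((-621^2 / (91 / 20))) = -343 / 48529063440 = -0.00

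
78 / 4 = 19.50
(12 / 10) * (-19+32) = 78 / 5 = 15.60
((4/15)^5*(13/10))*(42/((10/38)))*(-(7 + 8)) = -1770496/421875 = -4.20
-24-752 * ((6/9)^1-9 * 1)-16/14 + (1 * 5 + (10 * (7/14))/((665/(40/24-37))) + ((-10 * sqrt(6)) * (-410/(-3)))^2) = 1491317419/133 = 11212912.92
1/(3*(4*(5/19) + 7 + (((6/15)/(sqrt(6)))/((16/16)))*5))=2907/69505-361*sqrt(6)/208515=0.04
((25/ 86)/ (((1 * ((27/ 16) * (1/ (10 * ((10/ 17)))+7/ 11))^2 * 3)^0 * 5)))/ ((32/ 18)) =45/ 1376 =0.03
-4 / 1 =-4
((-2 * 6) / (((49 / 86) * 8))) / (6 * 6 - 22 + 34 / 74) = -4773 / 26215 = -0.18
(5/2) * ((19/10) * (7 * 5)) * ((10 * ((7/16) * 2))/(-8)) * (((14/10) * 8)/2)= -32585/32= -1018.28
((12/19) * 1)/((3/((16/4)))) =16/19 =0.84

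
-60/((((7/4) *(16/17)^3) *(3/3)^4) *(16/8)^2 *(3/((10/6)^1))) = -122825/21504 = -5.71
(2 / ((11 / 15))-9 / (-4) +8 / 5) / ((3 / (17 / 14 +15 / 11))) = 574459 / 101640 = 5.65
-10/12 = -5/6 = -0.83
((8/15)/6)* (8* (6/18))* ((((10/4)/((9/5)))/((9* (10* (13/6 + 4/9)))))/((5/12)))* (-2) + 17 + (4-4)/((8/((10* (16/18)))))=16.99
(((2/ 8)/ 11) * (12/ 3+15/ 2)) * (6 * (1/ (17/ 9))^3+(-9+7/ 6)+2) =-3351353/ 2594064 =-1.29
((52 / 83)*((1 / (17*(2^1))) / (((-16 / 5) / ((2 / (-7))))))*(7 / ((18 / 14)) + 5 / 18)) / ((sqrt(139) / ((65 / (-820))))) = -87035*sqrt(139) / 16211238624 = -0.00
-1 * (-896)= 896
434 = 434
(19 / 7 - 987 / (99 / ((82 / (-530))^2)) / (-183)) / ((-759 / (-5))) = 8061558068 / 450636732315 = 0.02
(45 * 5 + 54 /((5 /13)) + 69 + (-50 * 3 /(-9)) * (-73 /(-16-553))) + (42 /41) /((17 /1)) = 436.60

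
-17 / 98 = -0.17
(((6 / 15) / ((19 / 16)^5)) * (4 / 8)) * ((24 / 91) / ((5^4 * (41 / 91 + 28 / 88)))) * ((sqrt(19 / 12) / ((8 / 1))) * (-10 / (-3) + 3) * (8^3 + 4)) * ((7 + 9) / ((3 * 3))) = 31742492672 * sqrt(57) / 5640863034375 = 0.04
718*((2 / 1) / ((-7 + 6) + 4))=1436 / 3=478.67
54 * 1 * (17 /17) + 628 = 682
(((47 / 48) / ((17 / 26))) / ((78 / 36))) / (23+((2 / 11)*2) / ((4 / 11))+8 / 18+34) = 423 / 35768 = 0.01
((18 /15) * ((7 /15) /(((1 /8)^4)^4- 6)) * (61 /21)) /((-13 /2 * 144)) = 4292493394837504 /14819657523816029625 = 0.00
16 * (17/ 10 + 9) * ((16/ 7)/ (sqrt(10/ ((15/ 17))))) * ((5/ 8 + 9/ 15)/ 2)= 2996 * sqrt(102)/ 425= 71.20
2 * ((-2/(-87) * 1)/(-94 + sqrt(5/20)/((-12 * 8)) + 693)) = 256/3335203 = 0.00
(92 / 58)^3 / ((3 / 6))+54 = 1511678 / 24389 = 61.98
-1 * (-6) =6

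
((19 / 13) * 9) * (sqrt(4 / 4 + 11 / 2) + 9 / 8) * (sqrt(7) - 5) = -113.79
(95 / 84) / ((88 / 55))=475 / 672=0.71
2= 2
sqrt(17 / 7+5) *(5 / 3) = 10 *sqrt(91) / 21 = 4.54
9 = 9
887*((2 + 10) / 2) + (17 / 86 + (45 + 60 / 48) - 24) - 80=905485 / 172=5264.45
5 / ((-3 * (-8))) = 5 / 24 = 0.21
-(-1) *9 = 9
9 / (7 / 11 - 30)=-99 / 323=-0.31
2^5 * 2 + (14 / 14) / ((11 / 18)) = 65.64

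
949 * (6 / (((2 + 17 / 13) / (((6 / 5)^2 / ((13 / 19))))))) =3894696 / 1075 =3622.97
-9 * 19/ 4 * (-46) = 3933/ 2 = 1966.50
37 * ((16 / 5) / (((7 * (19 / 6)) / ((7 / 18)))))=592 / 285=2.08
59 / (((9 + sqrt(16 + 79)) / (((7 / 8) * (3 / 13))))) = -1593 / 208 + 177 * sqrt(95) / 208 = 0.64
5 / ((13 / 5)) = 25 / 13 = 1.92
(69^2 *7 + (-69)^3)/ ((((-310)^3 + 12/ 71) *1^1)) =10478961/ 1057580494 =0.01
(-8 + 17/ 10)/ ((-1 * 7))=9/ 10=0.90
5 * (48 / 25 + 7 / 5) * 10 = 166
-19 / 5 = -3.80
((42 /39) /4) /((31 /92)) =322 /403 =0.80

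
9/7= 1.29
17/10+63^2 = 39707/10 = 3970.70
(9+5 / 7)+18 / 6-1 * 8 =33 / 7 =4.71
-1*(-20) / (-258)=-10 / 129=-0.08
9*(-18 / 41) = -162 / 41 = -3.95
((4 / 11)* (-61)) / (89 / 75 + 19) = -9150 / 8327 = -1.10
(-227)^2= 51529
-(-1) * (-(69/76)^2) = -4761/5776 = -0.82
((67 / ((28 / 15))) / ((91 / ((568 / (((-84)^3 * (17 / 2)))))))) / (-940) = 4757 / 100554801984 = 0.00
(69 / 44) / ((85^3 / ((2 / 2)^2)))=69 / 27021500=0.00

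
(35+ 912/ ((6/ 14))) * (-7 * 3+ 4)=-36771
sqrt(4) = 2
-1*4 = -4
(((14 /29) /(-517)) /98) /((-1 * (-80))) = -1 /8396080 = -0.00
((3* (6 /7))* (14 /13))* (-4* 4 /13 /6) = -96 /169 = -0.57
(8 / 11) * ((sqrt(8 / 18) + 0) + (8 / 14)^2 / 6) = 848 / 1617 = 0.52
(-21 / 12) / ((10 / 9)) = -63 / 40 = -1.58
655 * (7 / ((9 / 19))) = 87115 / 9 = 9679.44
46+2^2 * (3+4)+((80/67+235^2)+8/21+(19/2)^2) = 311739563/5628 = 55390.82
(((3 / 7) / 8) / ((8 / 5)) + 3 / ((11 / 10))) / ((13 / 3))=40815 / 64064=0.64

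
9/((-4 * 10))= -9/40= -0.22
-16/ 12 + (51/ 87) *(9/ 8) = -469/ 696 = -0.67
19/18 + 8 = 163/18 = 9.06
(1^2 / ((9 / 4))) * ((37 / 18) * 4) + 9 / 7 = 2801 / 567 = 4.94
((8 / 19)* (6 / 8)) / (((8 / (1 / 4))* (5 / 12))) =9 / 380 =0.02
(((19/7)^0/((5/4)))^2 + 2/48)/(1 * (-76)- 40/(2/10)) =-409/165600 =-0.00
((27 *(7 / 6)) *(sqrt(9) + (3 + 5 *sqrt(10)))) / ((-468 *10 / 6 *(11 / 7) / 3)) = -441 *sqrt(10) / 1144 - 1323 / 2860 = -1.68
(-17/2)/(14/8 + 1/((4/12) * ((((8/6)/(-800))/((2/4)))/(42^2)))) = 34/6350393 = 0.00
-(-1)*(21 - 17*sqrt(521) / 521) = 21 - 17*sqrt(521) / 521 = 20.26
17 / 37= 0.46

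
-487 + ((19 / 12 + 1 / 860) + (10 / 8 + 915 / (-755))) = -189093337 / 389580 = -485.38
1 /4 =0.25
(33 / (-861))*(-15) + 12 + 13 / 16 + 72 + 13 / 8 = 399561 / 4592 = 87.01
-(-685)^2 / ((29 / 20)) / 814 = -4692250 / 11803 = -397.55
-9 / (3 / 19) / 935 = -57 / 935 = -0.06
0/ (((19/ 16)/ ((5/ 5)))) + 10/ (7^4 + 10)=10/ 2411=0.00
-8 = -8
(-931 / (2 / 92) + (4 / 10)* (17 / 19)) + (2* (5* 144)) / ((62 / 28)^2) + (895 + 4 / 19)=-3801225951 / 91295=-41636.74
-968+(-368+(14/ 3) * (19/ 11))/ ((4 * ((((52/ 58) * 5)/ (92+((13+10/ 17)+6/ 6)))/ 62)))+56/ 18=-14617393618/ 109395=-133620.31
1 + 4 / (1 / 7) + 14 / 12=181 / 6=30.17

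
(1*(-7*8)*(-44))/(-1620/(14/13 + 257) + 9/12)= -6613376/14835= -445.80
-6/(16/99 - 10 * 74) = 297/36622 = 0.01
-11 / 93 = -0.12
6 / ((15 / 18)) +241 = 1241 / 5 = 248.20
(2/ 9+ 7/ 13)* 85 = 7565/ 117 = 64.66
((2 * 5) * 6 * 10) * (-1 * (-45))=27000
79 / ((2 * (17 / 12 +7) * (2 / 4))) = 948 / 101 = 9.39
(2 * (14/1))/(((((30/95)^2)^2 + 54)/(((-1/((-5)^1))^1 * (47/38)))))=0.13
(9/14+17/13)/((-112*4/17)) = -6035/81536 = -0.07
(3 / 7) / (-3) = -1 / 7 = -0.14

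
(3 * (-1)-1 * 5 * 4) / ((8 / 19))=-437 / 8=-54.62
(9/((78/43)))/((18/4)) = 43/39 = 1.10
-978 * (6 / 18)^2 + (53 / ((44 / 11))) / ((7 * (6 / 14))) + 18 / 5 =-2013 / 20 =-100.65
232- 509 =-277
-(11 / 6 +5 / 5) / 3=-17 / 18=-0.94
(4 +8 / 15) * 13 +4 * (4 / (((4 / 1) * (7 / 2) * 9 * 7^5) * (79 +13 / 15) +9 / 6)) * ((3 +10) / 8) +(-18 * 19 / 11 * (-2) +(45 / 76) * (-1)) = 77460448145497 / 642702374820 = 120.52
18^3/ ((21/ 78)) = 151632/ 7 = 21661.71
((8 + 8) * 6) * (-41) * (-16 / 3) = 20992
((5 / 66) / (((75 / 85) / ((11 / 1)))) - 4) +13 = 179 / 18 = 9.94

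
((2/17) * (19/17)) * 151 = 5738/289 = 19.85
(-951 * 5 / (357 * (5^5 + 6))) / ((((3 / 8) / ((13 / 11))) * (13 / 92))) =-1166560 / 12295437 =-0.09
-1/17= -0.06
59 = 59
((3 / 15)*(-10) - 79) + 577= 496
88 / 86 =44 / 43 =1.02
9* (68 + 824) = 8028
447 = 447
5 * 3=15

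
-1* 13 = -13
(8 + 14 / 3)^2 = 1444 / 9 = 160.44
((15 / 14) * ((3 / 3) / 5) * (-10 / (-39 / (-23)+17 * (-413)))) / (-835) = -69 / 188728036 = -0.00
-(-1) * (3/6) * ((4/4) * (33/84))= 11/56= 0.20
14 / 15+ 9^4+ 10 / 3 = 98479 / 15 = 6565.27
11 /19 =0.58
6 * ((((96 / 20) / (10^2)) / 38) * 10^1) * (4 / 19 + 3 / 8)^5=50256535041 / 9634996428800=0.01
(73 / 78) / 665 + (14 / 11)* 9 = 6536423 / 570570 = 11.46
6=6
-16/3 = -5.33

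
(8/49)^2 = 64/2401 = 0.03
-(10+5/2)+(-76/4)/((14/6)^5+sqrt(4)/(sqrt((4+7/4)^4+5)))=-676290136457741/52939776005302+11967264 * sqrt(281121)/26469888002651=-12.77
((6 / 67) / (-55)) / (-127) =6 / 467995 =0.00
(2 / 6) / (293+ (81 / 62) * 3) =62 / 55227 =0.00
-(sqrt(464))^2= -464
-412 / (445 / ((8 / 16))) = -206 / 445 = -0.46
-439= -439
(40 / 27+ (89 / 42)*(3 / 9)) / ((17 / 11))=9097 / 6426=1.42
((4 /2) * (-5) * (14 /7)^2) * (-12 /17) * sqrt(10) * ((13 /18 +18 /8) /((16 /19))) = 10165 * sqrt(10) /102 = 315.14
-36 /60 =-3 /5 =-0.60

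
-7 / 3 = -2.33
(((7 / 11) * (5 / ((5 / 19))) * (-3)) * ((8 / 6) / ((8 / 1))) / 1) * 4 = -266 / 11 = -24.18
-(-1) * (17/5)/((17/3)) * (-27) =-81/5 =-16.20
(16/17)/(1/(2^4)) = 15.06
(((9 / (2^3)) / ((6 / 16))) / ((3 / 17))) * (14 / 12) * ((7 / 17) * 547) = 26803 / 6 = 4467.17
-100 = -100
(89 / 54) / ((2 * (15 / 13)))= 1157 / 1620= 0.71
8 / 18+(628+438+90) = 10408 / 9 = 1156.44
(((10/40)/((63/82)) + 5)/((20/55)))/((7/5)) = 36905/3528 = 10.46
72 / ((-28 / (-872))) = 15696 / 7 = 2242.29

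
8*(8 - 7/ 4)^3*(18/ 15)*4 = 9375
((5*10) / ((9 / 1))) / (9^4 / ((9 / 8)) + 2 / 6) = 50 / 52491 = 0.00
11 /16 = 0.69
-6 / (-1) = 6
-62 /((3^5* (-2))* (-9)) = -31 /2187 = -0.01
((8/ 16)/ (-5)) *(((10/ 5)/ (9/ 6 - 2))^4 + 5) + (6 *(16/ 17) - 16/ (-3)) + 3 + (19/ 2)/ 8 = -44603/ 4080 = -10.93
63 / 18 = 7 / 2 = 3.50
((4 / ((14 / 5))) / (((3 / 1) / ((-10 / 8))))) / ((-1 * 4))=25 / 168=0.15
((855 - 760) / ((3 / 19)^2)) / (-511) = -34295 / 4599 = -7.46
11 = 11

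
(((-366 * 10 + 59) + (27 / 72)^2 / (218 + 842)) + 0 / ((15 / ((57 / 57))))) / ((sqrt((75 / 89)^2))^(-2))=-274828309875 / 107472128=-2557.21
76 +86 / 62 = 2399 / 31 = 77.39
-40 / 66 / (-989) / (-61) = -20 / 1990857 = -0.00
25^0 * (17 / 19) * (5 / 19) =85 / 361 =0.24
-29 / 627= -0.05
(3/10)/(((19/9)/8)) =108/95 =1.14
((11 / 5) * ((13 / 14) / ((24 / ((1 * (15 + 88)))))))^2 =216943441 / 2822400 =76.86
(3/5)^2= 9/25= 0.36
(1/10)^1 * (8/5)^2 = 32/125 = 0.26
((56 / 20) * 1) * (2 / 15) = 0.37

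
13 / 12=1.08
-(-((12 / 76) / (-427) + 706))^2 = -32807406450625 / 65820769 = -498435.48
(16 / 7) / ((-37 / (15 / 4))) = -60 / 259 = -0.23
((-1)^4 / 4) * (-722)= -361 / 2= -180.50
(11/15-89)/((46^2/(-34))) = 11254/7935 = 1.42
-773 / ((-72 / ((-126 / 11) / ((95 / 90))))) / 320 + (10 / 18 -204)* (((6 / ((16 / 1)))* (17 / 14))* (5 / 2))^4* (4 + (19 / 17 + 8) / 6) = -9925328703929691 / 5261848739840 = -1886.28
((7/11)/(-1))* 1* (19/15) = -133/165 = -0.81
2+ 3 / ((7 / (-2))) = 1.14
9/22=0.41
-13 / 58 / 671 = -13 / 38918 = -0.00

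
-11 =-11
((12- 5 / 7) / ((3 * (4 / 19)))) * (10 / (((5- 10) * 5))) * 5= -1501 / 42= -35.74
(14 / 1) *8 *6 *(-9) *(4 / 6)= -4032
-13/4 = -3.25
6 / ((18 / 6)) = 2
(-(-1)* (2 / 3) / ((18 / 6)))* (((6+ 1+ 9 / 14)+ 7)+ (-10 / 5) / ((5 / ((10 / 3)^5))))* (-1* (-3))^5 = -510185 / 63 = -8098.17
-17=-17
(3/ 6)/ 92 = 1/ 184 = 0.01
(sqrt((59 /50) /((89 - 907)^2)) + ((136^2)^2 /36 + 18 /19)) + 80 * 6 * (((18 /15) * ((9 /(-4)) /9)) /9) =sqrt(118) /8180 + 1624982002 /171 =9502818.73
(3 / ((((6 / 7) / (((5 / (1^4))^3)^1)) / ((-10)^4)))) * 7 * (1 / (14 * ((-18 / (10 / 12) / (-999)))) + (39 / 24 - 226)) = -6770312500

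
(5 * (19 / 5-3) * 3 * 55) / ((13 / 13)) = 660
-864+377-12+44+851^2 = 723746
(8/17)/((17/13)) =104/289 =0.36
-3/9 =-1/3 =-0.33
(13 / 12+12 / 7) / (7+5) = 235 / 1008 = 0.23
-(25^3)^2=-244140625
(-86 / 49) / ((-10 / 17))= 731 / 245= 2.98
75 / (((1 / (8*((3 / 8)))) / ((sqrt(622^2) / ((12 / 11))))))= 256575 / 2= 128287.50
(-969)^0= 1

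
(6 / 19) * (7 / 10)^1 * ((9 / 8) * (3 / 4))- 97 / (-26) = 154811 / 39520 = 3.92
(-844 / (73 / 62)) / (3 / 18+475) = -313968 / 208123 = -1.51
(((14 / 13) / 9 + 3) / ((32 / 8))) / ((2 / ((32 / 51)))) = 1460 / 5967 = 0.24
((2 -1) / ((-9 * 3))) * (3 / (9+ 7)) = -1 / 144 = -0.01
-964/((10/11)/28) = -148456/5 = -29691.20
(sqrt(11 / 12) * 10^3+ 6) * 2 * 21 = 40463.94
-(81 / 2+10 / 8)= -167 / 4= -41.75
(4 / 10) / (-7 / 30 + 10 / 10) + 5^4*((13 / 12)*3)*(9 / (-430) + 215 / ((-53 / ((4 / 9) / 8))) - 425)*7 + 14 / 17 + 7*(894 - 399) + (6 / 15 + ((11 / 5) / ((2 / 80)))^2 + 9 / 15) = -96803159412383 / 16039602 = -6035259.44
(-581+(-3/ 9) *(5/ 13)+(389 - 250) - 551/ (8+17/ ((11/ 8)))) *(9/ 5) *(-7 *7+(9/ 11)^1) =651710949/ 16016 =40691.24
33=33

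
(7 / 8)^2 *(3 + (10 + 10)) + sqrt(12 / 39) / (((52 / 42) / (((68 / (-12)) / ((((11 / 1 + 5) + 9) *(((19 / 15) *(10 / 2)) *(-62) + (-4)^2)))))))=357 *sqrt(13) / 4774250 + 1127 / 64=17.61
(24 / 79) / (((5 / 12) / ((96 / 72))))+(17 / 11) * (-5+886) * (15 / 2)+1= 88755863 / 8690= 10213.56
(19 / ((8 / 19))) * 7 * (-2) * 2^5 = -20216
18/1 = 18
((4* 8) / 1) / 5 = 32 / 5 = 6.40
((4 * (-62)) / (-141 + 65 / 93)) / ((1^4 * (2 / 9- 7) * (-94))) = 0.00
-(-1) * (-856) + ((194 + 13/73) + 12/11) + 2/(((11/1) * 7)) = -3713823/5621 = -660.71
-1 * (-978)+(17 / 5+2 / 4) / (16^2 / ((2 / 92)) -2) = 115149759 / 117740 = 978.00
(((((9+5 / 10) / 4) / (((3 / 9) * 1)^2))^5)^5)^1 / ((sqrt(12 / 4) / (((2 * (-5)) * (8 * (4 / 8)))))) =-111365714926680734524011160842118969638719424650593457085 * sqrt(3) / 4722366482869645213696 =-40846274251258115647235520000000000.00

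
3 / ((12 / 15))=15 / 4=3.75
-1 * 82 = -82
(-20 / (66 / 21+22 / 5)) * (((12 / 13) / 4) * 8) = -700 / 143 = -4.90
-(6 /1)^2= -36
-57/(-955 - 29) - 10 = -3261/328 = -9.94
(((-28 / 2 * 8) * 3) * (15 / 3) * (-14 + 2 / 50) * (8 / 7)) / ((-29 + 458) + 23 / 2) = 268032 / 4405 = 60.85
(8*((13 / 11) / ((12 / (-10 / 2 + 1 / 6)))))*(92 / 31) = -34684 / 3069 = -11.30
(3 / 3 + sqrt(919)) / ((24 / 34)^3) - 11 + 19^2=439.03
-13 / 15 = -0.87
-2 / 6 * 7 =-7 / 3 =-2.33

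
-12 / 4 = -3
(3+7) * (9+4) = 130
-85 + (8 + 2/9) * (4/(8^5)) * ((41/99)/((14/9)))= -482548243/5677056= -85.00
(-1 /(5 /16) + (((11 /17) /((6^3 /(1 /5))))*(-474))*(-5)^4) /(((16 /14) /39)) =-50315447 /8160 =-6166.11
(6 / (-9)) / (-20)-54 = -1619 / 30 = -53.97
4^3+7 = 71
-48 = -48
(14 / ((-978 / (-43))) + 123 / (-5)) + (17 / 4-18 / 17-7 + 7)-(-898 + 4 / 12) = 48596323 / 55420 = 876.87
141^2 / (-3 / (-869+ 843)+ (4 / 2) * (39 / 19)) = 3273738 / 695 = 4710.41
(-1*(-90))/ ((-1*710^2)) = -0.00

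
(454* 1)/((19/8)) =3632/19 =191.16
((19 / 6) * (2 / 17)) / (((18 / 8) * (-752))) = -19 / 86292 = -0.00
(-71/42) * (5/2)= -355/84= -4.23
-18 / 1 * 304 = -5472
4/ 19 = 0.21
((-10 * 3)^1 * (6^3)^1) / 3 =-2160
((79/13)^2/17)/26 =6241/74698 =0.08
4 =4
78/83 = 0.94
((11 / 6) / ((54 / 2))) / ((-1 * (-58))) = 11 / 9396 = 0.00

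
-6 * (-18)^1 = 108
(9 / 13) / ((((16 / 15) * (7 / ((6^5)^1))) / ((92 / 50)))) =603612 / 455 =1326.62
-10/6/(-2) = 5/6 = 0.83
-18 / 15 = -6 / 5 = -1.20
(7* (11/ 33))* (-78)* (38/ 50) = -3458/ 25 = -138.32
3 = 3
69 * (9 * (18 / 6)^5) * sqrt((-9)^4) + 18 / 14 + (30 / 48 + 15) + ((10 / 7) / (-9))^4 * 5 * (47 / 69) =106288130695175585 / 8695634472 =12223159.91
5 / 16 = 0.31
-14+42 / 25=-308 / 25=-12.32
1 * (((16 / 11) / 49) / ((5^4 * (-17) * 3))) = -16 / 17180625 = -0.00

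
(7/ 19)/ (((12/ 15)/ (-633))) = -22155/ 76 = -291.51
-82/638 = -41/319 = -0.13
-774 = -774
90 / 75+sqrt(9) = 21 / 5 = 4.20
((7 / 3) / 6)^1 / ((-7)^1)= -1 / 18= -0.06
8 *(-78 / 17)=-624 / 17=-36.71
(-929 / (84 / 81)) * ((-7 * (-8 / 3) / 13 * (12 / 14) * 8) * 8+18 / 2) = -4088529 / 52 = -78625.56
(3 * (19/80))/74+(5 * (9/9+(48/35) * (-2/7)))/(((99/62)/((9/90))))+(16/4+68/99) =4.89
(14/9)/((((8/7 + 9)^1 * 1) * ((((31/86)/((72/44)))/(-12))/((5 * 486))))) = -491520960/24211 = -20301.56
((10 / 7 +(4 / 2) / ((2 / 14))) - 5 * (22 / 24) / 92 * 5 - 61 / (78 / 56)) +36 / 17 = -45255185 / 1707888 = -26.50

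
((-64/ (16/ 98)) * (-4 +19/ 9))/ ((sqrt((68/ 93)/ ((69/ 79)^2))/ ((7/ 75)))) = 31556 * sqrt(1581)/ 17775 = 70.59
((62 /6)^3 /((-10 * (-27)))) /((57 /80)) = 238328 /41553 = 5.74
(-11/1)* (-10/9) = 110/9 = 12.22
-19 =-19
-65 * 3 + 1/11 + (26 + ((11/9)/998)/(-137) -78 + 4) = -242.91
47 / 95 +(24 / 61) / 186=89257 / 179645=0.50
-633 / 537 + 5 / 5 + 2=326 / 179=1.82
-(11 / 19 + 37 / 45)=-1198 / 855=-1.40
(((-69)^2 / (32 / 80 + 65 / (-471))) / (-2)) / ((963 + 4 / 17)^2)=-648062559 / 66177106250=-0.01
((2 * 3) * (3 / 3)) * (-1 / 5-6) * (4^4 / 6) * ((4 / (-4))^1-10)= 87296 / 5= 17459.20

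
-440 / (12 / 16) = -1760 / 3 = -586.67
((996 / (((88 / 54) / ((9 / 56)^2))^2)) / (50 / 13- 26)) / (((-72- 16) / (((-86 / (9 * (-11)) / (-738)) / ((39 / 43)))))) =-1006896987 / 6045144159617024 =-0.00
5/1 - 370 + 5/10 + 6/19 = -13839/38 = -364.18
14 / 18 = 7 / 9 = 0.78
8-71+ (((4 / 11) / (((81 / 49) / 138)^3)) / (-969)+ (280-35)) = -7622132602 / 209801097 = -36.33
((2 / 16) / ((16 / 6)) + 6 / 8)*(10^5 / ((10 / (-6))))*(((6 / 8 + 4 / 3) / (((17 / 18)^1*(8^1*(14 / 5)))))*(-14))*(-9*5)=-2966308.59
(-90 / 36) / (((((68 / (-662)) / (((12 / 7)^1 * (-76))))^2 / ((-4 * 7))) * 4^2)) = 14238547560 / 2023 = 7038332.95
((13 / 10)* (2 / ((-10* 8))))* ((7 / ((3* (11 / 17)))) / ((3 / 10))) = -1547 / 3960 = -0.39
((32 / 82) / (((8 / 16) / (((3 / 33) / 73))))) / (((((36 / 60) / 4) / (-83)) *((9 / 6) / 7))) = -743680 / 296307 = -2.51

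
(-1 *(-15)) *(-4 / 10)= -6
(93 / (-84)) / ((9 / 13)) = -403 / 252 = -1.60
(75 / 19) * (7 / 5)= 105 / 19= 5.53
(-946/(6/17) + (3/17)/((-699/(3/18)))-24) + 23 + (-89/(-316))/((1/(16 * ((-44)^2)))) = 3781888835/625838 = 6042.92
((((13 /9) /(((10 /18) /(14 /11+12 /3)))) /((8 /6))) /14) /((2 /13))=14703 /3080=4.77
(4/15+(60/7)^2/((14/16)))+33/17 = 7537109/87465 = 86.17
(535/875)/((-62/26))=-1391/5425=-0.26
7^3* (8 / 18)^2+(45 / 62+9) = 77.48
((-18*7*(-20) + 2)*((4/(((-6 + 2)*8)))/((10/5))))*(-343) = 432523/8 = 54065.38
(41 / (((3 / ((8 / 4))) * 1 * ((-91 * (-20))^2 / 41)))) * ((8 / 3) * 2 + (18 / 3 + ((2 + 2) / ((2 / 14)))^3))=11076109 / 1490580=7.43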